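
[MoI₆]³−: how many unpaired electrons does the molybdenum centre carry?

3

Each iodide is −1; balancing the −3 overall charge requires Mo(III).
Molybdenum is a group-6 element; Mo(III) is therefore d³.
In an octahedral field the d³ configuration is t₂g³e_g⁰ (only one arrangement possible), giving 3 unpaired electrons.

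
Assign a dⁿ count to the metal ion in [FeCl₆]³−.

Summing ligand charges against the −3 overall charge gives an oxidation state of +3 for iron.
Group 8 minus oxidation state 3 gives a d⁵ configuration.

d5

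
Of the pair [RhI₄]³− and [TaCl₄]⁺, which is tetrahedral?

For [RhI₄]³−: Each iodide is −1; balancing the −3 overall charge requires Rh(I). Group 9 minus oxidation state 1 gives a d⁸ configuration. A 4d d⁸ ion has a large crystal-field splitting; square planar leaves the high-energy d_{x²−y²} orbital empty and maximises CFSE. → square planar.
For [TaCl₄]⁺: Each chloride is −1; balancing the +1 overall charge requires Ta(V). Tantalum is a group-5 element; Ta(V) is therefore d⁰. A d⁰ ion has no crystal-field stabilisation preference between square planar and tetrahedral, so four ligands adopt the sterically favoured tetrahedral geometry. → tetrahedral.

[TaCl₄]⁺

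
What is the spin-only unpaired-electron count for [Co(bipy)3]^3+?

0 unpaired electrons

2,2′-bipyridine is neutral; balancing the +3 overall charge requires Co(III).
Group 9 minus oxidation state 3 gives a d⁶ configuration.
Counting donor atoms: 3×2,2′-bipyridine (bidentate) → 6 donors. Coordination number = 6.
The spin state decides the count: Co(III) has an exceptionally large octahedral splitting and is low-spin with essentially every ligand except fluoride.
An octahedral low-spin d⁶ ion is t₂g⁶e_g⁰, giving 0 unpaired electrons.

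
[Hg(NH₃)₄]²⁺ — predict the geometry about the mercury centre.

tetrahedral

Summing ligand charges against the +2 overall charge gives an oxidation state of +2 for mercury.
Mercury is a group-12 element; Hg(II) is therefore d¹⁰.
With 4 monodentate ligands the coordination number is 4.
A d¹⁰ ion has no crystal-field stabilisation preference between square planar and tetrahedral, so four ligands adopt the sterically favoured tetrahedral geometry.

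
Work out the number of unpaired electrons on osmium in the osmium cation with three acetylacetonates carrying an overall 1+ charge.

2 unpaired electrons

Summing ligand charges against the +1 overall charge gives an oxidation state of +4 for osmium.
Osmium is a group-8 element; Os(IV) is therefore d⁴.
Counting donor atoms: 3×acetylacetonate (bidentate) → 6 donors. Coordination number = 6.
The spin state decides the count: a 5d ion has a large Δₒ and is invariably low-spin.
An octahedral low-spin d⁴ ion is t₂g⁴e_g⁰, giving 2 unpaired electrons.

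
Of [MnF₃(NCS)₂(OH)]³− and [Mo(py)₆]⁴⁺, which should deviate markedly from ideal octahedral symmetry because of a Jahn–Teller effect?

[MnF₃(NCS)₂(OH)]³−: Each fluoride is −1; each isothiocyanate is −1; each hydroxide is −1; balancing the −3 overall charge requires Mn(III). Group 7 minus oxidation state 3 gives a d⁴ configuration. Fluoride, hydroxide, and isothiocyanate are weak-field ligands for a first-row metal, so the complex is high-spin. The t₂g³e_g¹ (high-spin) configuration has an unevenly filled e_g set; the Jahn–Teller theorem predicts a tetragonal distortion (typically axial elongation) to lift the degeneracy.
[Mo(py)₆]⁴⁺: Summing ligand charges against the +4 overall charge gives an oxidation state of +4 for molybdenum. Molybdenum is a group-6 element; Mo(IV) is therefore d². The d² configuration leaves the e_g set evenly filled (or empty) — no strong Jahn–Teller driving force.

[MnF₃(NCS)₂(OH)]³−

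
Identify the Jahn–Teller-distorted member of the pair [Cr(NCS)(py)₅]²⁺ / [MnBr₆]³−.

[MnBr₆]³−

[Cr(NCS)(py)₅]²⁺: Summing ligand charges against the +2 overall charge gives an oxidation state of +3 for chromium. Cr sits in group 6, so the d-electron count is 6 − 3 = 3. The d³ configuration leaves the e_g set evenly filled (or empty) — no strong Jahn–Teller driving force.
[MnBr₆]³−: Ligand charges: each bromide is −1. With an overall charge of −3 the manganese centre must be in the +3 oxidation state. Manganese is a group-7 element; Mn(III) is therefore d⁴. Bromide is a weak-field ligand for a first-row metal, so the complex is high-spin. The t₂g³e_g¹ (high-spin) configuration has an unevenly filled e_g set; the Jahn–Teller theorem predicts a tetragonal distortion (typically axial elongation) to lift the degeneracy.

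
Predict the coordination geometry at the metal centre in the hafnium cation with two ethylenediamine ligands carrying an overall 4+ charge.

tetrahedral

Ethylenediamine is neutral; balancing the +4 overall charge requires Hf(IV).
Hf sits in group 4, so the d-electron count is 4 − 4 = 0.
Counting donor atoms: 2×ethylenediamine (bidentate) → 4 donors. Coordination number = 4.
A d⁰ ion has no crystal-field stabilisation preference between square planar and tetrahedral, so four ligands adopt the sterically favoured tetrahedral geometry.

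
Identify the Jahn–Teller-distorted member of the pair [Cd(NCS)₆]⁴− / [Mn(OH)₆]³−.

[Cd(NCS)₆]⁴−: Each isothiocyanate is −1; balancing the −4 overall charge requires Cd(II). Cadmium is a group-12 element; Cd(II) is therefore d¹⁰. The d¹⁰ configuration leaves the e_g set evenly filled (or empty) — no strong Jahn–Teller driving force.
[Mn(OH)₆]³−: Ligand charges: each hydroxide is −1. With an overall charge of −3 the manganese centre must be in the +3 oxidation state. Mn sits in group 7, so the d-electron count is 7 − 3 = 4. Hydroxide is a weak-field ligand for a first-row metal, so the complex is high-spin. The t₂g³e_g¹ (high-spin) configuration has an unevenly filled e_g set; the Jahn–Teller theorem predicts a tetragonal distortion (typically axial elongation) to lift the degeneracy.

[Mn(OH)₆]³−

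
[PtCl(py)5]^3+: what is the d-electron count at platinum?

d6

Ligand charges: each chloride is −1; pyridine is neutral. With an overall charge of +3 the platinum centre must be in the +4 oxidation state.
Pt sits in group 10, so the d-electron count is 10 − 4 = 6.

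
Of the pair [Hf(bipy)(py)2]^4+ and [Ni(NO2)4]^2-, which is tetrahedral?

For [Hf(bipy)(py)2]^4+: Ligand charges: 2,2′-bipyridine is neutral; pyridine is neutral. With an overall charge of +4 the hafnium centre must be in the +4 oxidation state. Hafnium is a group-4 element; Hf(IV) is therefore d⁰. A d⁰ ion has no crystal-field stabilisation preference between square planar and tetrahedral, so four ligands adopt the sterically favoured tetrahedral geometry. → tetrahedral.
For [Ni(NO2)4]^2-: Each nitro (N-bound nitrite) is −1; balancing the −2 overall charge requires Ni(II). Ni sits in group 10, so the d-electron count is 10 − 2 = 8. Nitro (N-bound nitrite) is a strong-field ligand (high in the spectrochemical series). A 3d d⁸ ion with strong-field ligands gains enough CFSE to favour square planar over tetrahedral. → square planar.

[Hf(bipy)(py)2]^4+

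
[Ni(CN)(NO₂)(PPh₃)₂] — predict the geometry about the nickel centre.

Summing ligand charges against the 0 overall charge gives an oxidation state of +2 for nickel.
Group 10 minus oxidation state 2 gives a d⁸ configuration.
With 4 monodentate ligands the coordination number is 4.
Cyanide, nitro (N-bound nitrite), and triphenylphosphine are strong-field ligands (high in the spectrochemical series).
A 3d d⁸ ion with strong-field ligands gains enough CFSE to favour square planar over tetrahedral.

square planar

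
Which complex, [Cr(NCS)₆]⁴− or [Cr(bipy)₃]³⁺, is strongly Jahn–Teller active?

[Cr(NCS)₆]⁴−: Summing ligand charges against the −4 overall charge gives an oxidation state of +2 for chromium. Cr sits in group 6, so the d-electron count is 6 − 2 = 4. Isothiocyanate is a weak-field ligand for a first-row metal, so the complex is high-spin. The t₂g³e_g¹ (high-spin) configuration has an unevenly filled e_g set; the Jahn–Teller theorem predicts a tetragonal distortion (typically axial elongation) to lift the degeneracy.
[Cr(bipy)₃]³⁺: Ligand charges: 2,2′-bipyridine is neutral. With an overall charge of +3 the chromium centre must be in the +3 oxidation state. Cr sits in group 6, so the d-electron count is 6 − 3 = 3. The d³ configuration leaves the e_g set evenly filled (or empty) — no strong Jahn–Teller driving force.

[Cr(NCS)₆]⁴−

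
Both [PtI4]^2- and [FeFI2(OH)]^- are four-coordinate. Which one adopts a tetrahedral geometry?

For [PtI4]^2-: Each iodide is −1; balancing the −2 overall charge requires Pt(II). Group 10 minus oxidation state 2 gives a d⁸ configuration. A 5d d⁸ ion has a large crystal-field splitting; square planar leaves the high-energy d_{x²−y²} orbital empty and maximises CFSE. → square planar.
For [FeFI2(OH)]^-: Each fluoride is −1; each iodide is −1; each hydroxide is −1; balancing the −1 overall charge requires Fe(III). Group 8 minus oxidation state 3 gives a d⁵ configuration. A high-spin d⁵ ion has zero CFSE in either geometry, so four ligands adopt the sterically favoured tetrahedral geometry. → tetrahedral.

[FeFI2(OH)]^-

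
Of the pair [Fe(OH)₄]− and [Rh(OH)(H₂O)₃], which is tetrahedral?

For [Fe(OH)₄]−: Ligand charges: each hydroxide is −1. With an overall charge of −1 the iron centre must be in the +3 oxidation state. Group 8 minus oxidation state 3 gives a d⁵ configuration. A high-spin d⁵ ion has zero CFSE in either geometry, so four ligands adopt the sterically favoured tetrahedral geometry. → tetrahedral.
For [Rh(OH)(H₂O)₃]: Ligand charges: each hydroxide is −1; water is neutral. With an overall charge of 0 the rhodium centre must be in the +1 oxidation state. Rhodium is a group-9 element; Rh(I) is therefore d⁸. A 4d d⁸ ion has a large crystal-field splitting; square planar leaves the high-energy d_{x²−y²} orbital empty and maximises CFSE. → square planar.

[Fe(OH)₄]−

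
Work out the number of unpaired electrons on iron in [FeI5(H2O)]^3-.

Summing ligand charges against the −3 overall charge gives an oxidation state of +2 for iron.
Iron is a group-8 element; Fe(II) is therefore d⁶.
The spin state decides the count: Iodide is a weak-field ligand for a first-row metal, so the complex is high-spin.
An octahedral high-spin d⁶ ion is t₂g⁴e_g², giving 4 unpaired electrons.

4 unpaired electrons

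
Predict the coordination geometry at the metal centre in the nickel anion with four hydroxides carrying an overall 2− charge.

Summing ligand charges against the −2 overall charge gives an oxidation state of +2 for nickel.
Ni sits in group 10, so the d-electron count is 10 − 2 = 8.
Coordination number: 4.
Hydroxide is a weak-field ligand.
With weak-field ligands the CFSE gain from square planar is small, so a 3d d⁸ ion takes the sterically preferred tetrahedral geometry.

tetrahedral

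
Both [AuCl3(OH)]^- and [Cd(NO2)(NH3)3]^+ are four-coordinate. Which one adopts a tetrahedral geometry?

For [AuCl3(OH)]^-: Each chloride is −1; each hydroxide is −1; balancing the −1 overall charge requires Au(III). Gold is a group-11 element; Au(III) is therefore d⁸. A 5d d⁸ ion has a large crystal-field splitting; square planar leaves the high-energy d_{x²−y²} orbital empty and maximises CFSE. → square planar.
For [Cd(NO2)(NH3)3]^+: Each nitro (N-bound nitrite) is −1; ammonia is neutral; balancing the +1 overall charge requires Cd(II). Cadmium is a group-12 element; Cd(II) is therefore d¹⁰. A d¹⁰ ion has no crystal-field stabilisation preference between square planar and tetrahedral, so four ligands adopt the sterically favoured tetrahedral geometry. → tetrahedral.

[Cd(NO2)(NH3)3]^+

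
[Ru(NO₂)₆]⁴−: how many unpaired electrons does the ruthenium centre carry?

0

Ligand charges: each nitro (N-bound nitrite) is −1. With an overall charge of −4 the ruthenium centre must be in the +2 oxidation state.
Group 8 minus oxidation state 2 gives a d⁶ configuration.
The spin state decides the count: a 4d ion has a large Δₒ and is invariably low-spin.
An octahedral low-spin d⁶ ion is t₂g⁶e_g⁰, giving 0 unpaired electrons.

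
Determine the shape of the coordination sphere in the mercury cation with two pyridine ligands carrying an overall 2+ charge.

Ligand charges: pyridine is neutral. With an overall charge of +2 the mercury centre must be in the +2 oxidation state.
Hg sits in group 12, so the d-electron count is 12 − 2 = 10.
With 2 monodentate ligands the coordination number is 2.
A d¹⁰ ion with only two ligands adopts a linear arrangement (sp hybridisation; no CFSE preference).

linear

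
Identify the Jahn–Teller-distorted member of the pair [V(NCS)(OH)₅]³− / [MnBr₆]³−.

[MnBr₆]³−

[V(NCS)(OH)₅]³−: Summing ligand charges against the −3 overall charge gives an oxidation state of +3 for vanadium. Group 5 minus oxidation state 3 gives a d² configuration. The d² configuration leaves the e_g set evenly filled (or empty) — no strong Jahn–Teller driving force.
[MnBr₆]³−: Ligand charges: each bromide is −1. With an overall charge of −3 the manganese centre must be in the +3 oxidation state. Mn sits in group 7, so the d-electron count is 7 − 3 = 4. Bromide is a weak-field ligand for a first-row metal, so the complex is high-spin. The t₂g³e_g¹ (high-spin) configuration has an unevenly filled e_g set; the Jahn–Teller theorem predicts a tetragonal distortion (typically axial elongation) to lift the degeneracy.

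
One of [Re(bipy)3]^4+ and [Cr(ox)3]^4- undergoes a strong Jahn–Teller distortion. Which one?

[Re(bipy)3]^4+: Summing ligand charges against the +4 overall charge gives an oxidation state of +4 for rhenium. Rhenium is a group-7 element; Re(IV) is therefore d³. The d³ configuration leaves the e_g set evenly filled (or empty) — no strong Jahn–Teller driving force.
[Cr(ox)3]^4-: Ligand charges: each oxalate is −2. With an overall charge of −4 the chromium centre must be in the +2 oxidation state. Group 6 minus oxidation state 2 gives a d⁴ configuration. Oxalate is a weak-field ligand for a first-row metal, so the complex is high-spin. The t₂g³e_g¹ (high-spin) configuration has an unevenly filled e_g set; the Jahn–Teller theorem predicts a tetragonal distortion (typically axial elongation) to lift the degeneracy.

[Cr(ox)3]^4-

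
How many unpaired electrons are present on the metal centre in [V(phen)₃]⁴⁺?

Summing ligand charges against the +4 overall charge gives an oxidation state of +4 for vanadium.
V sits in group 5, so the d-electron count is 5 − 4 = 1.
Counting donor atoms: 3×1,10-phenanthroline (bidentate) → 6 donors. Coordination number = 6.
In an octahedral field the d¹ configuration is t₂g¹e_g⁰ (only one arrangement possible), giving 1 unpaired electron.

1 unpaired electron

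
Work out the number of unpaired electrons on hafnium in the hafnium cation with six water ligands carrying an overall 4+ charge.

0

Ligand charges: water is neutral. With an overall charge of +4 the hafnium centre must be in the +4 oxidation state.
Hf sits in group 4, so the d-electron count is 4 − 4 = 0.
In an octahedral field the d⁰ configuration is t₂g⁰e_g⁰, giving 0 unpaired electrons.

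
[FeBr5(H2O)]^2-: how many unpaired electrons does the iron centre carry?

Ligand charges: each bromide is −1; water is neutral. With an overall charge of −2 the iron centre must be in the +3 oxidation state.
Iron is a group-8 element; Fe(III) is therefore d⁵.
The spin state decides the count: Bromide is a weak-field ligand for a first-row metal, so the complex is high-spin.
An octahedral high-spin d⁵ ion is t₂g³e_g², giving 5 unpaired electrons.

5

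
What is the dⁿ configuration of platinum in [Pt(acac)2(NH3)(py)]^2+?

d6

Each acetylacetonate is −1; ammonia is neutral; pyridine is neutral; balancing the +2 overall charge requires Pt(IV).
Platinum is a group-10 element; Pt(IV) is therefore d⁶.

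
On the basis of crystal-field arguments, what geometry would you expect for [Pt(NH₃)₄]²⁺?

square planar

Summing ligand charges against the +2 overall charge gives an oxidation state of +2 for platinum.
Platinum is a group-10 element; Pt(II) is therefore d⁸.
Coordination number: 4.
A 5d d⁸ ion has a large crystal-field splitting; square planar leaves the high-energy d_{x²−y²} orbital empty and maximises CFSE.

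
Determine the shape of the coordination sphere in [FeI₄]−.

Ligand charges: each iodide is −1. With an overall charge of −1 the iron centre must be in the +3 oxidation state.
Iron is a group-8 element; Fe(III) is therefore d⁵.
With 4 monodentate ligands the coordination number is 4.
Iodide is a weak-field ligand.
A high-spin d⁵ ion has zero CFSE in either geometry, so four ligands adopt the sterically favoured tetrahedral geometry.

tetrahedral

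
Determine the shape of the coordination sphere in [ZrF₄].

tetrahedral

Summing ligand charges against the 0 overall charge gives an oxidation state of +4 for zirconium.
Zirconium is a group-4 element; Zr(IV) is therefore d⁰.
Coordination number: 4.
A d⁰ ion has no crystal-field stabilisation preference between square planar and tetrahedral, so four ligands adopt the sterically favoured tetrahedral geometry.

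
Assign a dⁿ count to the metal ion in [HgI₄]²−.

Each iodide is −1; balancing the −2 overall charge requires Hg(II).
Hg sits in group 12, so the d-electron count is 12 − 2 = 10.

d10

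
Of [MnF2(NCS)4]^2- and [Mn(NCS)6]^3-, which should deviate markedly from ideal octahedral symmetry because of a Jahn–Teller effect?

[Mn(NCS)6]^3-

[MnF2(NCS)4]^2-: Each fluoride is −1; each isothiocyanate is −1; balancing the −2 overall charge requires Mn(IV). Manganese is a group-7 element; Mn(IV) is therefore d³. The d³ configuration leaves the e_g set evenly filled (or empty) — no strong Jahn–Teller driving force.
[Mn(NCS)6]^3-: Summing ligand charges against the −3 overall charge gives an oxidation state of +3 for manganese. Manganese is a group-7 element; Mn(III) is therefore d⁴. Isothiocyanate is a weak-field ligand for a first-row metal, so the complex is high-spin. The t₂g³e_g¹ (high-spin) configuration has an unevenly filled e_g set; the Jahn–Teller theorem predicts a tetragonal distortion (typically axial elongation) to lift the degeneracy.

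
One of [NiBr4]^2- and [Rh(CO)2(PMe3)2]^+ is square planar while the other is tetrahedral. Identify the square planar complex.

[Rh(CO)2(PMe3)2]^+

For [NiBr4]^2-: Each bromide is −1; balancing the −2 overall charge requires Ni(II). Nickel is a group-10 element; Ni(II) is therefore d⁸. Bromide is a weak-field ligand. With weak-field ligands the CFSE gain from square planar is small, so a 3d d⁸ ion takes the sterically preferred tetrahedral geometry. → tetrahedral.
For [Rh(CO)2(PMe3)2]^+: Carbonyl is neutral; trimethylphosphine is neutral; balancing the +1 overall charge requires Rh(I). Rh sits in group 9, so the d-electron count is 9 − 1 = 8. A 4d d⁸ ion has a large crystal-field splitting; square planar leaves the high-energy d_{x²−y²} orbital empty and maximises CFSE. → square planar.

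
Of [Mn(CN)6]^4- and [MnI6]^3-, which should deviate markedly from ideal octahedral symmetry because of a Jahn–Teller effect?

[MnI6]^3-

[Mn(CN)6]^4-: Summing ligand charges against the −4 overall charge gives an oxidation state of +2 for manganese. Group 7 minus oxidation state 2 gives a d⁵ configuration. Cyanide is a strong-field ligand (high in the spectrochemical series) for a first-row metal, so the complex is low-spin. The d⁵ configuration leaves the e_g set evenly filled (or empty) — no strong Jahn–Teller driving force.
[MnI6]^3-: Ligand charges: each iodide is −1. With an overall charge of −3 the manganese centre must be in the +3 oxidation state. Mn sits in group 7, so the d-electron count is 7 − 3 = 4. Iodide is a weak-field ligand for a first-row metal, so the complex is high-spin. The t₂g³e_g¹ (high-spin) configuration has an unevenly filled e_g set; the Jahn–Teller theorem predicts a tetragonal distortion (typically axial elongation) to lift the degeneracy.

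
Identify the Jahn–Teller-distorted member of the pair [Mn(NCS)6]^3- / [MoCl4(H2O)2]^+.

[Mn(NCS)6]^3-: Each isothiocyanate is −1; balancing the −3 overall charge requires Mn(III). Group 7 minus oxidation state 3 gives a d⁴ configuration. Isothiocyanate is a weak-field ligand for a first-row metal, so the complex is high-spin. The t₂g³e_g¹ (high-spin) configuration has an unevenly filled e_g set; the Jahn–Teller theorem predicts a tetragonal distortion (typically axial elongation) to lift the degeneracy.
[MoCl4(H2O)2]^+: Each chloride is −1; water is neutral; balancing the +1 overall charge requires Mo(V). Mo sits in group 6, so the d-electron count is 6 − 5 = 1. The d¹ configuration leaves the e_g set evenly filled (or empty) — no strong Jahn–Teller driving force.

[Mn(NCS)6]^3-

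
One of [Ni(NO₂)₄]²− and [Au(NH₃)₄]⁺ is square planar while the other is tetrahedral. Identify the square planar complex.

[Ni(NO₂)₄]²−

For [Ni(NO₂)₄]²−: Ligand charges: each nitro (N-bound nitrite) is −1. With an overall charge of −2 the nickel centre must be in the +2 oxidation state. Nickel is a group-10 element; Ni(II) is therefore d⁸. Nitro (N-bound nitrite) is a strong-field ligand (high in the spectrochemical series). A 3d d⁸ ion with strong-field ligands gains enough CFSE to favour square planar over tetrahedral. → square planar.
For [Au(NH₃)₄]⁺: Summing ligand charges against the +1 overall charge gives an oxidation state of +1 for gold. Au sits in group 11, so the d-electron count is 11 − 1 = 10. A d¹⁰ ion has no crystal-field stabilisation preference between square planar and tetrahedral, so four ligands adopt the sterically favoured tetrahedral geometry. → tetrahedral.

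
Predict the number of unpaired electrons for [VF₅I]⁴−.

Summing ligand charges against the −4 overall charge gives an oxidation state of +2 for vanadium.
Vanadium is a group-5 element; V(II) is therefore d³.
In an octahedral field the d³ configuration is t₂g³e_g⁰ (only one arrangement possible), giving 3 unpaired electrons.

3 unpaired electrons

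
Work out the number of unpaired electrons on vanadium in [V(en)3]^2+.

Summing ligand charges against the +2 overall charge gives an oxidation state of +2 for vanadium.
V sits in group 5, so the d-electron count is 5 − 2 = 3.
Counting donor atoms: 3×ethylenediamine (bidentate) → 6 donors. Coordination number = 6.
In an octahedral field the d³ configuration is t₂g³e_g⁰ (only one arrangement possible), giving 3 unpaired electrons.

3 unpaired electrons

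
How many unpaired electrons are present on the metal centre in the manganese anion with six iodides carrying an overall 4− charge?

5

Each iodide is −1; balancing the −4 overall charge requires Mn(II).
Group 7 minus oxidation state 2 gives a d⁵ configuration.
The spin state decides the count: Iodide is a weak-field ligand for a first-row metal, so the complex is high-spin.
An octahedral high-spin d⁵ ion is t₂g³e_g², giving 5 unpaired electrons.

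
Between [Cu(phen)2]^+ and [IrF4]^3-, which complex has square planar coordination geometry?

For [Cu(phen)2]^+: Ligand charges: 1,10-phenanthroline is neutral. With an overall charge of +1 the copper centre must be in the +1 oxidation state. Copper is a group-11 element; Cu(I) is therefore d¹⁰. A d¹⁰ ion has no crystal-field stabilisation preference between square planar and tetrahedral, so four ligands adopt the sterically favoured tetrahedral geometry. → tetrahedral.
For [IrF4]^3-: Ligand charges: each fluoride is −1. With an overall charge of −3 the iridium centre must be in the +1 oxidation state. Group 9 minus oxidation state 1 gives a d⁸ configuration. A 5d d⁸ ion has a large crystal-field splitting; square planar leaves the high-energy d_{x²−y²} orbital empty and maximises CFSE. → square planar.

[IrF4]^3-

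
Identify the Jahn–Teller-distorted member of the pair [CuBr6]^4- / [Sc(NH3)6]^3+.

[CuBr6]^4-

[CuBr6]^4-: Ligand charges: each bromide is −1. With an overall charge of −4 the copper centre must be in the +2 oxidation state. Copper is a group-11 element; Cu(II) is therefore d⁹. The t₂g⁶e_g³ configuration has an unevenly filled e_g set; the Jahn–Teller theorem predicts a tetragonal distortion (typically axial elongation) to lift the degeneracy.
[Sc(NH3)6]^3+: Summing ligand charges against the +3 overall charge gives an oxidation state of +3 for scandium. Sc sits in group 3, so the d-electron count is 3 − 3 = 0. The d⁰ configuration leaves the e_g set evenly filled (or empty) — no strong Jahn–Teller driving force.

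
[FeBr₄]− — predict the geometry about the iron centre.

tetrahedral

Summing ligand charges against the −1 overall charge gives an oxidation state of +3 for iron.
Group 8 minus oxidation state 3 gives a d⁵ configuration.
With 4 monodentate ligands the coordination number is 4.
Bromide is a weak-field ligand.
A high-spin d⁵ ion has zero CFSE in either geometry, so four ligands adopt the sterically favoured tetrahedral geometry.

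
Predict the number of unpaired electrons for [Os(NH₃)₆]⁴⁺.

Ligand charges: ammonia is neutral. With an overall charge of +4 the osmium centre must be in the +4 oxidation state.
Os sits in group 8, so the d-electron count is 8 − 4 = 4.
The spin state decides the count: a 5d ion has a large Δₒ and is invariably low-spin.
An octahedral low-spin d⁴ ion is t₂g⁴e_g⁰, giving 2 unpaired electrons.

2 unpaired electrons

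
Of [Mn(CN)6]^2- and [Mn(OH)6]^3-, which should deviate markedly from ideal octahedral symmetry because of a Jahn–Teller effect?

[Mn(CN)6]^2-: Summing ligand charges against the −2 overall charge gives an oxidation state of +4 for manganese. Manganese is a group-7 element; Mn(IV) is therefore d³. The d³ configuration leaves the e_g set evenly filled (or empty) — no strong Jahn–Teller driving force.
[Mn(OH)6]^3-: Ligand charges: each hydroxide is −1. With an overall charge of −3 the manganese centre must be in the +3 oxidation state. Group 7 minus oxidation state 3 gives a d⁴ configuration. Hydroxide is a weak-field ligand for a first-row metal, so the complex is high-spin. The t₂g³e_g¹ (high-spin) configuration has an unevenly filled e_g set; the Jahn–Teller theorem predicts a tetragonal distortion (typically axial elongation) to lift the degeneracy.

[Mn(OH)6]^3-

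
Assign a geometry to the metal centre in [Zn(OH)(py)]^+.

Ligand charges: each hydroxide is −1; pyridine is neutral. With an overall charge of +1 the zinc centre must be in the +2 oxidation state.
Zinc is a group-12 element; Zn(II) is therefore d¹⁰.
With 2 monodentate ligands the coordination number is 2.
A d¹⁰ ion with only two ligands adopts a linear arrangement (sp hybridisation; no CFSE preference).

linear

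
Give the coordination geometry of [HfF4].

tetrahedral

Ligand charges: each fluoride is −1. With an overall charge of 0 the hafnium centre must be in the +4 oxidation state.
Hafnium is a group-4 element; Hf(IV) is therefore d⁰.
Coordination number: 4.
A d⁰ ion has no crystal-field stabilisation preference between square planar and tetrahedral, so four ligands adopt the sterically favoured tetrahedral geometry.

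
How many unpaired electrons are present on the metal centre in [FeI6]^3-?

5 unpaired electrons

Ligand charges: each iodide is −1. With an overall charge of −3 the iron centre must be in the +3 oxidation state.
Group 8 minus oxidation state 3 gives a d⁵ configuration.
The spin state decides the count: Iodide is a weak-field ligand for a first-row metal, so the complex is high-spin.
An octahedral high-spin d⁵ ion is t₂g³e_g², giving 5 unpaired electrons.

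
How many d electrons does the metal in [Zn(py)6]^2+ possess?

d10

Summing ligand charges against the +2 overall charge gives an oxidation state of +2 for zinc.
Group 12 minus oxidation state 2 gives a d¹⁰ configuration.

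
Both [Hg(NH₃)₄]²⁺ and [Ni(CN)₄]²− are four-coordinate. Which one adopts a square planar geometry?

[Ni(CN)₄]²−

For [Hg(NH₃)₄]²⁺: Ligand charges: ammonia is neutral. With an overall charge of +2 the mercury centre must be in the +2 oxidation state. Group 12 minus oxidation state 2 gives a d¹⁰ configuration. A d¹⁰ ion has no crystal-field stabilisation preference between square planar and tetrahedral, so four ligands adopt the sterically favoured tetrahedral geometry. → tetrahedral.
For [Ni(CN)₄]²−: Ligand charges: each cyanide is −1. With an overall charge of −2 the nickel centre must be in the +2 oxidation state. Ni sits in group 10, so the d-electron count is 10 − 2 = 8. Cyanide is a strong-field ligand (high in the spectrochemical series). A 3d d⁸ ion with strong-field ligands gains enough CFSE to favour square planar over tetrahedral. → square planar.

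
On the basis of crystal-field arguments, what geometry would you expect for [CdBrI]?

linear

Summing ligand charges against the 0 overall charge gives an oxidation state of +2 for cadmium.
Group 12 minus oxidation state 2 gives a d¹⁰ configuration.
Coordination number: 2.
A d¹⁰ ion with only two ligands adopts a linear arrangement (sp hybridisation; no CFSE preference).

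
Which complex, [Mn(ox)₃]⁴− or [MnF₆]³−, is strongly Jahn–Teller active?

[MnF₆]³−

[Mn(ox)₃]⁴−: Ligand charges: each oxalate is −2. With an overall charge of −4 the manganese centre must be in the +2 oxidation state. Manganese is a group-7 element; Mn(II) is therefore d⁵. Oxalate is a weak-field ligand for a first-row metal, so the complex is high-spin. The d⁵ configuration leaves the e_g set evenly filled (or empty) — no strong Jahn–Teller driving force.
[MnF₆]³−: Summing ligand charges against the −3 overall charge gives an oxidation state of +3 for manganese. Mn sits in group 7, so the d-electron count is 7 − 3 = 4. Fluoride is a weak-field ligand for a first-row metal, so the complex is high-spin. The t₂g³e_g¹ (high-spin) configuration has an unevenly filled e_g set; the Jahn–Teller theorem predicts a tetragonal distortion (typically axial elongation) to lift the degeneracy.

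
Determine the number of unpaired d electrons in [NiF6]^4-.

2 unpaired electrons

Summing ligand charges against the −4 overall charge gives an oxidation state of +2 for nickel.
Nickel is a group-10 element; Ni(II) is therefore d⁸.
In an octahedral field the d⁸ configuration is t₂g⁶e_g² (only one arrangement possible), giving 2 unpaired electrons.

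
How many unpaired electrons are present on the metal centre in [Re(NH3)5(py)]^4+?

Ammonia is neutral; pyridine is neutral; balancing the +4 overall charge requires Re(IV).
Rhenium is a group-7 element; Re(IV) is therefore d³.
In an octahedral field the d³ configuration is t₂g³e_g⁰ (only one arrangement possible), giving 3 unpaired electrons.

3 unpaired electrons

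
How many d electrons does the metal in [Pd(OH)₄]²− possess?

d8

Ligand charges: each hydroxide is −1. With an overall charge of −2 the palladium centre must be in the +2 oxidation state.
Palladium is a group-10 element; Pd(II) is therefore d⁸.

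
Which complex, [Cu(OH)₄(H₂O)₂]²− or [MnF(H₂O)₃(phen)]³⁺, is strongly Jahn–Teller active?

[Cu(OH)₄(H₂O)₂]²−

[Cu(OH)₄(H₂O)₂]²−: Ligand charges: each hydroxide is −1; water is neutral. With an overall charge of −2 the copper centre must be in the +2 oxidation state. Copper is a group-11 element; Cu(II) is therefore d⁹. The t₂g⁶e_g³ configuration has an unevenly filled e_g set; the Jahn–Teller theorem predicts a tetragonal distortion (typically axial elongation) to lift the degeneracy.
[MnF(H₂O)₃(phen)]³⁺: Each fluoride is −1; water is neutral; 1,10-phenanthroline is neutral; balancing the +3 overall charge requires Mn(IV). Manganese is a group-7 element; Mn(IV) is therefore d³. The d³ configuration leaves the e_g set evenly filled (or empty) — no strong Jahn–Teller driving force.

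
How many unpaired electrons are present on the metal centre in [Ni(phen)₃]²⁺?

Summing ligand charges against the +2 overall charge gives an oxidation state of +2 for nickel.
Nickel is a group-10 element; Ni(II) is therefore d⁸.
Counting donor atoms: 3×1,10-phenanthroline (bidentate) → 6 donors. Coordination number = 6.
In an octahedral field the d⁸ configuration is t₂g⁶e_g² (only one arrangement possible), giving 2 unpaired electrons.

2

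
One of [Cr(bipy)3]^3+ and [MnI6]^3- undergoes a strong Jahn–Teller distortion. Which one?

[Cr(bipy)3]^3+: Summing ligand charges against the +3 overall charge gives an oxidation state of +3 for chromium. Chromium is a group-6 element; Cr(III) is therefore d³. The d³ configuration leaves the e_g set evenly filled (or empty) — no strong Jahn–Teller driving force.
[MnI6]^3-: Summing ligand charges against the −3 overall charge gives an oxidation state of +3 for manganese. Manganese is a group-7 element; Mn(III) is therefore d⁴. Iodide is a weak-field ligand for a first-row metal, so the complex is high-spin. The t₂g³e_g¹ (high-spin) configuration has an unevenly filled e_g set; the Jahn–Teller theorem predicts a tetragonal distortion (typically axial elongation) to lift the degeneracy.

[MnI6]^3-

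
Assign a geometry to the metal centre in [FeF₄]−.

Each fluoride is −1; balancing the −1 overall charge requires Fe(III).
Fe sits in group 8, so the d-electron count is 8 − 3 = 5.
Coordination number: 4.
Fluoride is a weak-field ligand.
A high-spin d⁵ ion has zero CFSE in either geometry, so four ligands adopt the sterically favoured tetrahedral geometry.

tetrahedral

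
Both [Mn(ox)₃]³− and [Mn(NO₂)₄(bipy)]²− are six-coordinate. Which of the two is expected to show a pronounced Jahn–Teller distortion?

[Mn(ox)₃]³−: Ligand charges: each oxalate is −2. With an overall charge of −3 the manganese centre must be in the +3 oxidation state. Group 7 minus oxidation state 3 gives a d⁴ configuration. Oxalate is a weak-field ligand for a first-row metal, so the complex is high-spin. The t₂g³e_g¹ (high-spin) configuration has an unevenly filled e_g set; the Jahn–Teller theorem predicts a tetragonal distortion (typically axial elongation) to lift the degeneracy.
[Mn(NO₂)₄(bipy)]²−: Ligand charges: each nitro (N-bound nitrite) is −1; 2,2′-bipyridine is neutral. With an overall charge of −2 the manganese centre must be in the +2 oxidation state. Group 7 minus oxidation state 2 gives a d⁵ configuration. Nitro (N-bound nitrite) is a strong-field ligand (high in the spectrochemical series) for a first-row metal, so the complex is low-spin. The d⁵ configuration leaves the e_g set evenly filled (or empty) — no strong Jahn–Teller driving force.

[Mn(ox)₃]³−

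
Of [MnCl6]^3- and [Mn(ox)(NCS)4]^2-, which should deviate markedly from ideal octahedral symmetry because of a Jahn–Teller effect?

[MnCl6]^3-: Each chloride is −1; balancing the −3 overall charge requires Mn(III). Group 7 minus oxidation state 3 gives a d⁴ configuration. Chloride is a weak-field ligand for a first-row metal, so the complex is high-spin. The t₂g³e_g¹ (high-spin) configuration has an unevenly filled e_g set; the Jahn–Teller theorem predicts a tetragonal distortion (typically axial elongation) to lift the degeneracy.
[Mn(ox)(NCS)4]^2-: Each oxalate is −2; each isothiocyanate is −1; balancing the −2 overall charge requires Mn(IV). Manganese is a group-7 element; Mn(IV) is therefore d³. The d³ configuration leaves the e_g set evenly filled (or empty) — no strong Jahn–Teller driving force.

[MnCl6]^3-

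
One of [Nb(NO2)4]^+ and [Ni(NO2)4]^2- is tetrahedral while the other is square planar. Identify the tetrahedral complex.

For [Nb(NO2)4]^+: Ligand charges: each nitro (N-bound nitrite) is −1. With an overall charge of +1 the niobium centre must be in the +5 oxidation state. Nb sits in group 5, so the d-electron count is 5 − 5 = 0. A d⁰ ion has no crystal-field stabilisation preference between square planar and tetrahedral, so four ligands adopt the sterically favoured tetrahedral geometry. → tetrahedral.
For [Ni(NO2)4]^2-: Summing ligand charges against the −2 overall charge gives an oxidation state of +2 for nickel. Nickel is a group-10 element; Ni(II) is therefore d⁸. Nitro (N-bound nitrite) is a strong-field ligand (high in the spectrochemical series). A 3d d⁸ ion with strong-field ligands gains enough CFSE to favour square planar over tetrahedral. → square planar.

[Nb(NO2)4]^+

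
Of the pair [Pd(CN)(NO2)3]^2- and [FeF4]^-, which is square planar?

For [Pd(CN)(NO2)3]^2-: Summing ligand charges against the −2 overall charge gives an oxidation state of +2 for palladium. Pd sits in group 10, so the d-electron count is 10 − 2 = 8. A 4d d⁸ ion has a large crystal-field splitting; square planar leaves the high-energy d_{x²−y²} orbital empty and maximises CFSE. → square planar.
For [FeF4]^-: Each fluoride is −1; balancing the −1 overall charge requires Fe(III). Group 8 minus oxidation state 3 gives a d⁵ configuration. A high-spin d⁵ ion has zero CFSE in either geometry, so four ligands adopt the sterically favoured tetrahedral geometry. → tetrahedral.

[Pd(CN)(NO2)3]^2-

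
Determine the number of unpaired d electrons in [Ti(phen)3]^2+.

2 unpaired electrons

Ligand charges: 1,10-phenanthroline is neutral. With an overall charge of +2 the titanium centre must be in the +2 oxidation state.
Group 4 minus oxidation state 2 gives a d² configuration.
Counting donor atoms: 3×1,10-phenanthroline (bidentate) → 6 donors. Coordination number = 6.
In an octahedral field the d² configuration is t₂g²e_g⁰ (only one arrangement possible), giving 2 unpaired electrons.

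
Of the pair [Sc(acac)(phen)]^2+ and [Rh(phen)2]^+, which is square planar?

[Rh(phen)2]^+

For [Sc(acac)(phen)]^2+: Summing ligand charges against the +2 overall charge gives an oxidation state of +3 for scandium. Scandium is a group-3 element; Sc(III) is therefore d⁰. A d⁰ ion has no crystal-field stabilisation preference between square planar and tetrahedral, so four ligands adopt the sterically favoured tetrahedral geometry. → tetrahedral.
For [Rh(phen)2]^+: 1,10-phenanthroline is neutral; balancing the +1 overall charge requires Rh(I). Group 9 minus oxidation state 1 gives a d⁸ configuration. A 4d d⁸ ion has a large crystal-field splitting; square planar leaves the high-energy d_{x²−y²} orbital empty and maximises CFSE. → square planar.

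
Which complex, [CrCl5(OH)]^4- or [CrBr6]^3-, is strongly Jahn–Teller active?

[CrCl5(OH)]^4-

[CrCl5(OH)]^4-: Summing ligand charges against the −4 overall charge gives an oxidation state of +2 for chromium. Group 6 minus oxidation state 2 gives a d⁴ configuration. Chloride and hydroxide are weak-field ligands for a first-row metal, so the complex is high-spin. The t₂g³e_g¹ (high-spin) configuration has an unevenly filled e_g set; the Jahn–Teller theorem predicts a tetragonal distortion (typically axial elongation) to lift the degeneracy.
[CrBr6]^3-: Ligand charges: each bromide is −1. With an overall charge of −3 the chromium centre must be in the +3 oxidation state. Cr sits in group 6, so the d-electron count is 6 − 3 = 3. The d³ configuration leaves the e_g set evenly filled (or empty) — no strong Jahn–Teller driving force.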